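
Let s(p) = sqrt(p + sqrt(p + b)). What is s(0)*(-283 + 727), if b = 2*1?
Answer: 444*2**(1/4) ≈ 528.01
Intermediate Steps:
b = 2
s(p) = sqrt(p + sqrt(2 + p)) (s(p) = sqrt(p + sqrt(p + 2)) = sqrt(p + sqrt(2 + p)))
s(0)*(-283 + 727) = sqrt(0 + sqrt(2 + 0))*(-283 + 727) = sqrt(0 + sqrt(2))*444 = sqrt(sqrt(2))*444 = 2**(1/4)*444 = 444*2**(1/4)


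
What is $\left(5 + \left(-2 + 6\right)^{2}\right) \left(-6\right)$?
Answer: $-126$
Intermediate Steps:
$\left(5 + \left(-2 + 6\right)^{2}\right) \left(-6\right) = \left(5 + 4^{2}\right) \left(-6\right) = \left(5 + 16\right) \left(-6\right) = 21 \left(-6\right) = -126$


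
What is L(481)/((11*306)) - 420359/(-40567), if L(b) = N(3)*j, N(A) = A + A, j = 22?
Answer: 21519443/2068917 ≈ 10.401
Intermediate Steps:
N(A) = 2*A
L(b) = 132 (L(b) = (2*3)*22 = 6*22 = 132)
L(481)/((11*306)) - 420359/(-40567) = 132/((11*306)) - 420359/(-40567) = 132/3366 - 420359*(-1/40567) = 132*(1/3366) + 420359/40567 = 2/51 + 420359/40567 = 21519443/2068917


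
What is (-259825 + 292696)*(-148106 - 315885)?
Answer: -15251848161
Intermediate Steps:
(-259825 + 292696)*(-148106 - 315885) = 32871*(-463991) = -15251848161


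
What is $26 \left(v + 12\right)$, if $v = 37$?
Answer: $1274$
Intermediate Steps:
$26 \left(v + 12\right) = 26 \left(37 + 12\right) = 26 \cdot 49 = 1274$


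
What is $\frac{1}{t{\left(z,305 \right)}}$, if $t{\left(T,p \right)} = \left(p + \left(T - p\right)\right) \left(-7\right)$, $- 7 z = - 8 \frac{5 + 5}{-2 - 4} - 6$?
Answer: $\frac{3}{22} \approx 0.13636$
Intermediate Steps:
$z = - \frac{22}{21}$ ($z = - \frac{- 8 \frac{5 + 5}{-2 - 4} - 6}{7} = - \frac{- 8 \frac{10}{-6} - 6}{7} = - \frac{- 8 \cdot 10 \left(- \frac{1}{6}\right) - 6}{7} = - \frac{\left(-8\right) \left(- \frac{5}{3}\right) - 6}{7} = - \frac{\frac{40}{3} - 6}{7} = \left(- \frac{1}{7}\right) \frac{22}{3} = - \frac{22}{21} \approx -1.0476$)
$t{\left(T,p \right)} = - 7 T$ ($t{\left(T,p \right)} = T \left(-7\right) = - 7 T$)
$\frac{1}{t{\left(z,305 \right)}} = \frac{1}{\left(-7\right) \left(- \frac{22}{21}\right)} = \frac{1}{\frac{22}{3}} = \frac{3}{22}$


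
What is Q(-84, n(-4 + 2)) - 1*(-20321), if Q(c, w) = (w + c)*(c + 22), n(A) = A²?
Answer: 25281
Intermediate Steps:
Q(c, w) = (22 + c)*(c + w) (Q(c, w) = (c + w)*(22 + c) = (22 + c)*(c + w))
Q(-84, n(-4 + 2)) - 1*(-20321) = ((-84)² + 22*(-84) + 22*(-4 + 2)² - 84*(-4 + 2)²) - 1*(-20321) = (7056 - 1848 + 22*(-2)² - 84*(-2)²) + 20321 = (7056 - 1848 + 22*4 - 84*4) + 20321 = (7056 - 1848 + 88 - 336) + 20321 = 4960 + 20321 = 25281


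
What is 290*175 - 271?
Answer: 50479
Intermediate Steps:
290*175 - 271 = 50750 - 271 = 50479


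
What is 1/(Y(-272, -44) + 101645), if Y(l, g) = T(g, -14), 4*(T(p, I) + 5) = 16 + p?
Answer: 1/101633 ≈ 9.8393e-6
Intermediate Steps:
T(p, I) = -1 + p/4 (T(p, I) = -5 + (16 + p)/4 = -5 + (4 + p/4) = -1 + p/4)
Y(l, g) = -1 + g/4
1/(Y(-272, -44) + 101645) = 1/((-1 + (1/4)*(-44)) + 101645) = 1/((-1 - 11) + 101645) = 1/(-12 + 101645) = 1/101633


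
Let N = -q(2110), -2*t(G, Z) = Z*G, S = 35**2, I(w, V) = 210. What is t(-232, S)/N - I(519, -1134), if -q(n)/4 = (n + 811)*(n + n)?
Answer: -517710935/2465324 ≈ -210.00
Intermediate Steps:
q(n) = -8*n*(811 + n) (q(n) = -4*(n + 811)*(n + n) = -4*(811 + n)*2*n = -8*n*(811 + n))
S = 1225
t(G, Z) = -G*Z/2 (t(G, Z) = -Z*G/2 = -G*Z/2)
N = 49306480 (N = -(-8)*2110*(811 + 2110) = -(-8)*2110*2921 = -1*(-49306480) = 49306480)
t(-232, S)/N - I(519, -1134) = -1/2*(-232)*1225/49306480 - 1*210 = 142100*(1/49306480) - 210 = 7105/2465324 - 210 = -517710935/2465324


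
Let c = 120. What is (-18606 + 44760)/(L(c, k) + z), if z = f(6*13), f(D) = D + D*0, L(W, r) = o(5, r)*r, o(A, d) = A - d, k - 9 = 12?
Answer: -4359/43 ≈ -101.37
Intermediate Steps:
k = 21 (k = 9 + 12 = 21)
L(W, r) = r*(5 - r) (L(W, r) = (5 - r)*r = r*(5 - r))
f(D) = D (f(D) = D + 0 = D)
z = 78 (z = 6*13 = 78)
(-18606 + 44760)/(L(c, k) + z) = (-18606 + 44760)/(21*(5 - 1*21) + 78) = 26154/(21*(5 - 21) + 78) = 26154/(21*(-16) + 78) = 26154/(-336 + 78) = 26154/(-258) = 26154*(-1/258) = -4359/43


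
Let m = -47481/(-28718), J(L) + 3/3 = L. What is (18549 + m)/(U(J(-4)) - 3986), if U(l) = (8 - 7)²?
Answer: -532737663/114441230 ≈ -4.6551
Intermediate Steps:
J(L) = -1 + L
m = 47481/28718 (m = -47481*(-1/28718) = 47481/28718 ≈ 1.6534)
U(l) = 1 (U(l) = 1² = 1)
(18549 + m)/(U(J(-4)) - 3986) = (18549 + 47481/28718)/(1 - 3986) = (532737663/28718)/(-3985) = (532737663/28718)*(-1/3985) = -532737663/114441230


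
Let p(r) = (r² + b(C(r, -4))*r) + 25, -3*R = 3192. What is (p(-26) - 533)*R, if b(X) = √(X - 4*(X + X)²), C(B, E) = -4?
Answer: -178752 + 55328*I*√65 ≈ -1.7875e+5 + 4.4607e+5*I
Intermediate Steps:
R = -1064 (R = -⅓*3192 = -1064)
b(X) = √(X - 16*X²) (b(X) = √(X - 4*4*X²) = √(X - 16*X²))
p(r) = 25 + r² + 2*I*r*√65 (p(r) = (r² + √(-4*(1 - 16*(-4)))*r) + 25 = (r² + √(-4*(1 + 64))*r) + 25 = (r² + √(-4*65)*r) + 25 = (r² + √(-260)*r) + 25 = (r² + (2*I*√65)*r) + 25 = (r² + 2*I*r*√65) + 25 = 25 + r² + 2*I*r*√65)
(p(-26) - 533)*R = ((25 + (-26)² + 2*I*(-26)*√65) - 533)*(-1064) = ((25 + 676 - 52*I*√65) - 533)*(-1064) = ((701 - 52*I*√65) - 533)*(-1064) = (168 - 52*I*√65)*(-1064) = -178752 + 55328*I*√65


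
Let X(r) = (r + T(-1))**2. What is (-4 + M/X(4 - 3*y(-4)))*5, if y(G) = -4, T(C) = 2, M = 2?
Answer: -3235/162 ≈ -19.969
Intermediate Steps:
X(r) = (2 + r)**2 (X(r) = (r + 2)**2 = (2 + r)**2)
(-4 + M/X(4 - 3*y(-4)))*5 = (-4 + 2/((2 + (4 - 3*(-4)))**2))*5 = (-4 + 2/((2 + (4 + 12))**2))*5 = (-4 + 2/((2 + 16)**2))*5 = (-4 + 2/(18**2))*5 = (-4 + 2/324)*5 = (-4 + 2*(1/324))*5 = (-4 + 1/162)*5 = -647/162*5 = -3235/162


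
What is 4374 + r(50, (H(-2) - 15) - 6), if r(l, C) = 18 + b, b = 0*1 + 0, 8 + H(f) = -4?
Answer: 4392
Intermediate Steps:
H(f) = -12 (H(f) = -8 - 4 = -12)
b = 0 (b = 0 + 0 = 0)
r(l, C) = 18 (r(l, C) = 18 + 0 = 18)
4374 + r(50, (H(-2) - 15) - 6) = 4374 + 18 = 4392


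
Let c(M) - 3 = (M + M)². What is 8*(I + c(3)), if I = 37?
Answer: 608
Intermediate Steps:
c(M) = 3 + 4*M² (c(M) = 3 + (M + M)² = 3 + (2*M)² = 3 + 4*M²)
8*(I + c(3)) = 8*(37 + (3 + 4*3²)) = 8*(37 + (3 + 4*9)) = 8*(37 + (3 + 36)) = 8*(37 + 39) = 8*76 = 608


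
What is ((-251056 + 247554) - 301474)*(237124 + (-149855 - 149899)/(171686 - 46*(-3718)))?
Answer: -4130666856425872/57119 ≈ -7.2317e+10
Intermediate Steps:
((-251056 + 247554) - 301474)*(237124 + (-149855 - 149899)/(171686 - 46*(-3718))) = (-3502 - 301474)*(237124 - 299754/(171686 + 171028)) = -304976*(237124 - 299754/342714) = -304976*(237124 - 299754*1/342714) = -304976*(237124 - 49959/57119) = -304976*13544235797/57119 = -4130666856425872/57119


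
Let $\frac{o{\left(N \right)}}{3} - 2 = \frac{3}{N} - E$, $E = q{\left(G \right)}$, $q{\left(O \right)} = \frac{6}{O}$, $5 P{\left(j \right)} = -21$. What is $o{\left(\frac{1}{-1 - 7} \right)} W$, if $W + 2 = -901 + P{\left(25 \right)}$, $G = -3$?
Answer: $54432$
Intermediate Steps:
$P{\left(j \right)} = - \frac{21}{5}$ ($P{\left(j \right)} = \frac{1}{5} \left(-21\right) = - \frac{21}{5}$)
$E = -2$ ($E = \frac{6}{-3} = 6 \left(- \frac{1}{3}\right) = -2$)
$o{\left(N \right)} = 12 + \frac{9}{N}$ ($o{\left(N \right)} = 6 + 3 \left(\frac{3}{N} - -2\right) = 6 + 3 \left(\frac{3}{N} + 2\right) = 6 + 3 \left(2 + \frac{3}{N}\right) = 6 + \left(6 + \frac{9}{N}\right) = 12 + \frac{9}{N}$)
$W = - \frac{4536}{5}$ ($W = -2 - \frac{4526}{5} = - \frac{4536}{5} \approx -907.2$)
$o{\left(\frac{1}{-1 - 7} \right)} W = \left(12 + \frac{9}{\frac{1}{-1 - 7}}\right) \left(- \frac{4536}{5}\right) = \left(12 + \frac{9}{\frac{1}{-8}}\right) \left(- \frac{4536}{5}\right) = \left(12 + \frac{9}{- \frac{1}{8}}\right) \left(- \frac{4536}{5}\right) = \left(12 + 9 \left(-8\right)\right) \left(- \frac{4536}{5}\right) = \left(12 - 72\right) \left(- \frac{4536}{5}\right) = \left(-60\right) \left(- \frac{4536}{5}\right) = 54432$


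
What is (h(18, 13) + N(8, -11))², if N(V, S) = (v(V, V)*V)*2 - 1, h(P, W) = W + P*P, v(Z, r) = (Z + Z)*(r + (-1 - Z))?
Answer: 6400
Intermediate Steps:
v(Z, r) = 2*Z*(-1 + r - Z) (v(Z, r) = (2*Z)*(-1 + r - Z) = 2*Z*(-1 + r - Z))
h(P, W) = W + P²
N(V, S) = -1 - 4*V² (N(V, S) = ((2*V*(-1 + V - V))*V)*2 - 1 = ((2*V*(-1))*V)*2 - 1 = ((-2*V)*V)*2 - 1 = -2*V²*2 - 1 = -4*V² - 1 = -1 - 4*V²)
(h(18, 13) + N(8, -11))² = ((13 + 18²) + (-1 - 4*8²))² = ((13 + 324) + (-1 - 4*64))² = (337 + (-1 - 256))² = (337 - 257)² = 80² = 6400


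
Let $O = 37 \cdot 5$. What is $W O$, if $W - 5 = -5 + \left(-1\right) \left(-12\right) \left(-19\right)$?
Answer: $-42180$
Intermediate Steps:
$W = -228$ ($W = 5 + \left(-5 + \left(-1\right) \left(-12\right) \left(-19\right)\right) = 5 + \left(-5 + 12 \left(-19\right)\right) = 5 - 233 = -228$)
$O = 185$
$W O = \left(-228\right) 185 = -42180$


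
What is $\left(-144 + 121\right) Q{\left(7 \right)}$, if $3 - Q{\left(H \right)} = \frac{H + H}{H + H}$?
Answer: $-46$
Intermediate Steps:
$Q{\left(H \right)} = 2$ ($Q{\left(H \right)} = 3 - \frac{H + H}{H + H} = 3 - \frac{2 H}{2 H} = 3 - 2 H \frac{1}{2 H} = 3 - 1 = 2$)
$\left(-144 + 121\right) Q{\left(7 \right)} = \left(-144 + 121\right) 2 = \left(-23\right) 2 = -46$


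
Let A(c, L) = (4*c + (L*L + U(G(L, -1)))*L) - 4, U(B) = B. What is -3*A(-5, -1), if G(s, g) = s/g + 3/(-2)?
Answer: 147/2 ≈ 73.500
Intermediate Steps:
G(s, g) = -3/2 + s/g (G(s, g) = s/g + 3*(-½) = s/g - 3/2 = -3/2 + s/g)
A(c, L) = -4 + 4*c + L*(-3/2 + L² - L) (A(c, L) = (4*c + (L*L + (-3/2 + L/(-1)))*L) - 4 = (4*c + (L² + (-3/2 + L*(-1)))*L) - 4 = (4*c + (L² + (-3/2 - L))*L) - 4 = (4*c + (-3/2 + L² - L)*L) - 4 = (4*c + L*(-3/2 + L² - L)) - 4 = -4 + 4*c + L*(-3/2 + L² - L))
-3*A(-5, -1) = -3*(-4 + (-1)³ - 1*(-1)² + 4*(-5) - 3/2*(-1)) = -3*(-4 - 1 - 1*1 - 20 + 3/2) = -3*(-4 - 1 - 1 - 20 + 3/2) = -3*(-49/2) = 147/2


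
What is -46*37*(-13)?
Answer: 22126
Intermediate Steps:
-46*37*(-13) = -1702*(-13) = 22126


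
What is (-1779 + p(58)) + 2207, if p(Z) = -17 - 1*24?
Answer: 387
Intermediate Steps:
p(Z) = -41 (p(Z) = -17 - 24 = -41)
(-1779 + p(58)) + 2207 = (-1779 - 41) + 2207 = -1820 + 2207 = 387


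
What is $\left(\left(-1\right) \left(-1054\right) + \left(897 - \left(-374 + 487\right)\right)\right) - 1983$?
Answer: $-145$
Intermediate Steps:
$\left(\left(-1\right) \left(-1054\right) + \left(897 - \left(-374 + 487\right)\right)\right) - 1983 = \left(1054 + \left(897 - 113\right)\right) - 1983 = \left(1054 + 784\right) - 1983 = 1838 - 1983 = -145$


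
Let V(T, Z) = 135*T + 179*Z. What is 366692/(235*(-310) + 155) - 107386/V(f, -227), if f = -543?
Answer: -16986863913/4141361455 ≈ -4.1018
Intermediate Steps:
366692/(235*(-310) + 155) - 107386/V(f, -227) = 366692/(235*(-310) + 155) - 107386/(135*(-543) + 179*(-227)) = 366692/(-72850 + 155) - 107386/(-73305 - 40633) = 366692/(-72695) - 107386/(-113938) = 366692*(-1/72695) - 107386*(-1/113938) = -366692/72695 + 53693/56969 = -16986863913/4141361455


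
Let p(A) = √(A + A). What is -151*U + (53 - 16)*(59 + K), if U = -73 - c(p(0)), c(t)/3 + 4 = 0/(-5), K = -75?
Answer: 8619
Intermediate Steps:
p(A) = √2*√A (p(A) = √(2*A) = √2*√A)
c(t) = -12 (c(t) = -12 + 3*(0/(-5)) = -12 + 3*(0*(-⅕)) = -12 + 3*0 = -12 + 0 = -12)
U = -61 (U = -73 - 1*(-12) = -73 + 12 = -61)
-151*U + (53 - 16)*(59 + K) = -151*(-61) + (53 - 16)*(59 - 75) = 9211 + 37*(-16) = 9211 - 592 = 8619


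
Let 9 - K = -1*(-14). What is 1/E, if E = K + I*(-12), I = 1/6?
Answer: -1/7 ≈ -0.14286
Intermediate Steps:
I = 1/6 ≈ 0.16667
K = -5 (K = 9 - (-1)*(-14) = 9 - 1*14 = 9 - 14 = -5)
E = -7 (E = -5 + (1/6)*(-12) = -5 - 2 = -7)
1/E = 1/(-7) = -1/7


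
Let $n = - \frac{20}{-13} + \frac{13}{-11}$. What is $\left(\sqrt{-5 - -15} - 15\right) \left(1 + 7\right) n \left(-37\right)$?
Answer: $\frac{226440}{143} - \frac{15096 \sqrt{10}}{143} \approx 1249.7$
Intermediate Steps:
$n = \frac{51}{143}$ ($n = \left(-20\right) \left(- \frac{1}{13}\right) + 13 \left(- \frac{1}{11}\right) = \frac{20}{13} - \frac{13}{11} = \frac{51}{143} \approx 0.35664$)
$\left(\sqrt{-5 - -15} - 15\right) \left(1 + 7\right) n \left(-37\right) = \left(\sqrt{-5 - -15} - 15\right) \left(1 + 7\right) \frac{51}{143} \left(-37\right) = \left(\sqrt{-5 + \left(15 + \left(-5 + 5\right)\right)} - 15\right) 8 \cdot \frac{51}{143} \left(-37\right) = \left(\sqrt{-5 + \left(15 + 0\right)} - 15\right) 8 \cdot \frac{51}{143} \left(-37\right) = \left(\sqrt{-5 + 15} - 15\right) 8 \cdot \frac{51}{143} \left(-37\right) = \left(\sqrt{10} - 15\right) 8 \cdot \frac{51}{143} \left(-37\right) = \left(-15 + \sqrt{10}\right) 8 \cdot \frac{51}{143} \left(-37\right) = \left(-120 + 8 \sqrt{10}\right) \frac{51}{143} \left(-37\right) = \left(- \frac{6120}{143} + \frac{408 \sqrt{10}}{143}\right) \left(-37\right) = \frac{226440}{143} - \frac{15096 \sqrt{10}}{143}$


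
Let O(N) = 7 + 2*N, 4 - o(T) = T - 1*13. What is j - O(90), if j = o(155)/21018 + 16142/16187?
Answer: -10547299282/56703061 ≈ -186.01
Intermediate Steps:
o(T) = 17 - T (o(T) = 4 - (T - 1*13) = 4 - (T - 13) = 4 - (-13 + T) = 4 + (13 - T) = 17 - T)
j = 56173125/56703061 (j = (17 - 1*155)/21018 + 16142/16187 = (17 - 155)*(1/21018) + 16142*(1/16187) = -138*1/21018 + 16142/16187 = -23/3503 + 16142/16187 = 56173125/56703061 ≈ 0.99065)
j - O(90) = 56173125/56703061 - (7 + 2*90) = 56173125/56703061 - (7 + 180) = 56173125/56703061 - 1*187 = 56173125/56703061 - 187 = -10547299282/56703061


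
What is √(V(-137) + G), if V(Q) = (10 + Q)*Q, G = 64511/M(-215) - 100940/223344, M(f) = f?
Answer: 7*√1396898560733115/2000790 ≈ 130.76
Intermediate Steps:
G = -3607461721/12004740 (G = 64511/(-215) - 100940/223344 = 64511*(-1/215) - 100940*1/223344 = -64511/215 - 25235/55836 = -3607461721/12004740 ≈ -300.50)
V(Q) = Q*(10 + Q)
√(V(-137) + G) = √(-137*(10 - 137) - 3607461721/12004740) = √(-137*(-127) - 3607461721/12004740) = √(17399 - 3607461721/12004740) = √(205263009539/12004740) = 7*√1396898560733115/2000790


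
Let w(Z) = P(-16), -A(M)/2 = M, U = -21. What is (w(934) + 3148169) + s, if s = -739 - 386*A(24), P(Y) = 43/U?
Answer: 66485075/21 ≈ 3.1660e+6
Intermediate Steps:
P(Y) = -43/21 (P(Y) = 43/(-21) = 43*(-1/21) = -43/21)
A(M) = -2*M
w(Z) = -43/21
s = 17789 (s = -739 - (-772)*24 = -739 - 386*(-48) = -739 + 18528 = 17789)
(w(934) + 3148169) + s = (-43/21 + 3148169) + 17789 = 66111506/21 + 17789 = 66485075/21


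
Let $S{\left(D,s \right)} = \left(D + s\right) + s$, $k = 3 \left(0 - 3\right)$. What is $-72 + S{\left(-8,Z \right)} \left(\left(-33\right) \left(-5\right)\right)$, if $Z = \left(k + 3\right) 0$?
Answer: $-1392$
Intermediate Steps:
$k = -9$ ($k = 3 \left(-3\right) = -9$)
$Z = 0$ ($Z = \left(-9 + 3\right) 0 = \left(-6\right) 0 = 0$)
$S{\left(D,s \right)} = D + 2 s$
$-72 + S{\left(-8,Z \right)} \left(\left(-33\right) \left(-5\right)\right) = -72 + \left(-8 + 2 \cdot 0\right) \left(\left(-33\right) \left(-5\right)\right) = -72 + \left(-8 + 0\right) 165 = -72 - 1320 = -1392$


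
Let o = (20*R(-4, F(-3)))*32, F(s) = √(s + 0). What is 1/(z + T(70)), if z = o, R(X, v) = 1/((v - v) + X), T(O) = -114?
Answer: -1/274 ≈ -0.0036496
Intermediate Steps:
F(s) = √s
R(X, v) = 1/X (R(X, v) = 1/(0 + X) = 1/X)
o = -160 (o = (20/(-4))*32 = (20*(-¼))*32 = -5*32 = -160)
z = -160
1/(z + T(70)) = 1/(-160 - 114) = 1/(-274) = -1/274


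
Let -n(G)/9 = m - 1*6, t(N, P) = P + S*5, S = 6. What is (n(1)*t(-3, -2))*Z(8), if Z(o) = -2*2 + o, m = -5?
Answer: 11088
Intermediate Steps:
t(N, P) = 30 + P (t(N, P) = P + 6*5 = P + 30 = 30 + P)
n(G) = 99 (n(G) = -9*(-5 - 1*6) = -9*(-5 - 6) = -9*(-11) = 99)
Z(o) = -4 + o
(n(1)*t(-3, -2))*Z(8) = (99*(30 - 2))*(-4 + 8) = (99*28)*4 = 2772*4 = 11088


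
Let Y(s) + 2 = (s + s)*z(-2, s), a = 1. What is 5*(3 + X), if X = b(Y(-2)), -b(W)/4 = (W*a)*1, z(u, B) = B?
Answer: -105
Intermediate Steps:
Y(s) = -2 + 2*s**2 (Y(s) = -2 + (s + s)*s = -2 + (2*s)*s = -2 + 2*s**2)
b(W) = -4*W (b(W) = -4*W*1 = -4*W)
X = -24 (X = -4*(-2 + 2*(-2)**2) = -4*(-2 + 2*4) = -4*(-2 + 8) = -4*6 = -24)
5*(3 + X) = 5*(3 - 24) = 5*(-21) = -105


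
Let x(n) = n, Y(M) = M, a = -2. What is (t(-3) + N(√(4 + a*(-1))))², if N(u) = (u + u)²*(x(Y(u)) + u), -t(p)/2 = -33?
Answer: 18180 + 6336*√6 ≈ 33700.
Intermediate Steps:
t(p) = 66 (t(p) = -2*(-33) = 66)
N(u) = 8*u³ (N(u) = (u + u)²*(u + u) = (2*u)²*(2*u) = (4*u²)*(2*u) = 8*u³)
(t(-3) + N(√(4 + a*(-1))))² = (66 + 8*(√(4 - 2*(-1)))³)² = (66 + 8*(√(4 + 2))³)² = (66 + 8*(√6)³)² = (66 + 8*(6*√6))² = (66 + 48*√6)²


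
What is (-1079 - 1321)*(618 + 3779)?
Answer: -10552800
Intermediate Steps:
(-1079 - 1321)*(618 + 3779) = -2400*4397 = -10552800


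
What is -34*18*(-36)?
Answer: 22032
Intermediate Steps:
-34*18*(-36) = -612*(-36) = 22032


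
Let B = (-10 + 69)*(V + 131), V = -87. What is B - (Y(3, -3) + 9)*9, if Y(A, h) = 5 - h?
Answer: 2443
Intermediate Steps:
B = 2596 (B = (-10 + 69)*(-87 + 131) = 59*44 = 2596)
B - (Y(3, -3) + 9)*9 = 2596 - ((5 - 1*(-3)) + 9)*9 = 2596 - ((5 + 3) + 9)*9 = 2596 - (8 + 9)*9 = 2596 - 17*9 = 2596 - 1*153 = 2596 - 153 = 2443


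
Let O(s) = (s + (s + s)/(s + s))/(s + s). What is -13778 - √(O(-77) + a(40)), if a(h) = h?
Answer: -13778 - √240086/77 ≈ -13784.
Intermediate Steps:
O(s) = (1 + s)/(2*s) (O(s) = (s + (2*s)/((2*s)))/((2*s)) = (s + (2*s)*(1/(2*s)))*(1/(2*s)) = (s + 1)*(1/(2*s)) = (1 + s)*(1/(2*s)) = (1 + s)/(2*s))
-13778 - √(O(-77) + a(40)) = -13778 - √((½)*(1 - 77)/(-77) + 40) = -13778 - √((½)*(-1/77)*(-76) + 40) = -13778 - √(38/77 + 40) = -13778 - √(3118/77) = -13778 - √240086/77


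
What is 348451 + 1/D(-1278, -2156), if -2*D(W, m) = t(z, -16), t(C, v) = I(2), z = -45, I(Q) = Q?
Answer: 348450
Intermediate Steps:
t(C, v) = 2
D(W, m) = -1 (D(W, m) = -½*2 = -1)
348451 + 1/D(-1278, -2156) = 348451 + 1/(-1) = 348451 - 1 = 348450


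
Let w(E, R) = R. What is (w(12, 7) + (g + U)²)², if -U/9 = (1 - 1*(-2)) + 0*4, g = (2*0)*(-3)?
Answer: 541696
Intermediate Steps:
g = 0 (g = 0*(-3) = 0)
U = -27 (U = -9*((1 - 1*(-2)) + 0*4) = -9*((1 + 2) + 0) = -9*(3 + 0) = -9*3 = -27)
(w(12, 7) + (g + U)²)² = (7 + (0 - 27)²)² = (7 + (-27)²)² = (7 + 729)² = 736² = 541696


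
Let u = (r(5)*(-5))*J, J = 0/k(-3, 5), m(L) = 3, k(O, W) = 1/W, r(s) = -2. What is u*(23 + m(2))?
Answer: 0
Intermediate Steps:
J = 0 (J = 0/(1/5) = 0/(⅕) = 0*5 = 0)
u = 0 (u = -2*(-5)*0 = 10*0 = 0)
u*(23 + m(2)) = 0*(23 + 3) = 0*26 = 0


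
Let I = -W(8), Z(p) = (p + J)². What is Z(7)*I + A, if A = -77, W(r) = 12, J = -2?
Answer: -377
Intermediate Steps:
Z(p) = (-2 + p)² (Z(p) = (p - 2)² = (-2 + p)²)
I = -12 (I = -1*12 = -12)
Z(7)*I + A = (-2 + 7)²*(-12) - 77 = 5²*(-12) - 77 = 25*(-12) - 77 = -300 - 77 = -377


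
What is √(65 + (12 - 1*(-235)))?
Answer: 2*√78 ≈ 17.664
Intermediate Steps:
√(65 + (12 - 1*(-235))) = √(65 + (12 + 235)) = √(65 + 247) = √312 = 2*√78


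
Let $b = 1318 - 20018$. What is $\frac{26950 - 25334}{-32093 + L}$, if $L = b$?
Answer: $- \frac{1616}{50793} \approx -0.031815$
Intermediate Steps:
$b = -18700$
$L = -18700$
$\frac{26950 - 25334}{-32093 + L} = \frac{26950 - 25334}{-32093 - 18700} = \frac{1616}{-50793} = 1616 \left(- \frac{1}{50793}\right) = - \frac{1616}{50793}$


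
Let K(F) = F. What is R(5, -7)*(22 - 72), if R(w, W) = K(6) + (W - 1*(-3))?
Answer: -100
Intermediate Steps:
R(w, W) = 9 + W (R(w, W) = 6 + (W - 1*(-3)) = 6 + (W + 3) = 6 + (3 + W) = 9 + W)
R(5, -7)*(22 - 72) = (9 - 7)*(22 - 72) = 2*(-50) = -100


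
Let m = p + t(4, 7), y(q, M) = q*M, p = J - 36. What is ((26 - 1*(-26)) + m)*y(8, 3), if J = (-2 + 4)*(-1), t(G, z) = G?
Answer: 432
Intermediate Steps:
J = -2 (J = 2*(-1) = -2)
p = -38 (p = -2 - 36 = -38)
y(q, M) = M*q
m = -34 (m = -38 + 4 = -34)
((26 - 1*(-26)) + m)*y(8, 3) = ((26 - 1*(-26)) - 34)*(3*8) = ((26 + 26) - 34)*24 = (52 - 34)*24 = 18*24 = 432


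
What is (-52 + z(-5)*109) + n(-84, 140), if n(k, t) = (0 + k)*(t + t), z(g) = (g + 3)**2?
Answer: -23136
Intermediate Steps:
z(g) = (3 + g)**2
n(k, t) = 2*k*t (n(k, t) = k*(2*t) = 2*k*t)
(-52 + z(-5)*109) + n(-84, 140) = (-52 + (3 - 5)**2*109) + 2*(-84)*140 = (-52 + (-2)**2*109) - 23520 = (-52 + 4*109) - 23520 = (-52 + 436) - 23520 = 384 - 23520 = -23136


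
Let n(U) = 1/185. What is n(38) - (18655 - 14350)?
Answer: -796424/185 ≈ -4305.0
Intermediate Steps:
n(U) = 1/185
n(38) - (18655 - 14350) = 1/185 - (18655 - 14350) = 1/185 - 1*4305 = 1/185 - 4305 = -796424/185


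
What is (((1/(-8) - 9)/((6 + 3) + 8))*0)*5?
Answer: 0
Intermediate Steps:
(((1/(-8) - 9)/((6 + 3) + 8))*0)*5 = (((-⅛ - 9)/(9 + 8))*0)*5 = (-73/8/17*0)*5 = (-73/8*1/17*0)*5 = -73/136*0*5 = 0*5 = 0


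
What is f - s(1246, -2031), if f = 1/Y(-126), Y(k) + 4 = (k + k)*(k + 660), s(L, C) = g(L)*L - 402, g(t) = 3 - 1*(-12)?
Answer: -2461052737/134572 ≈ -18288.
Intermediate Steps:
g(t) = 15 (g(t) = 3 + 12 = 15)
s(L, C) = -402 + 15*L (s(L, C) = 15*L - 402 = -402 + 15*L)
Y(k) = -4 + 2*k*(660 + k) (Y(k) = -4 + (k + k)*(k + 660) = -4 + (2*k)*(660 + k) = -4 + 2*k*(660 + k))
f = -1/134572 (f = 1/(-4 + 2*(-126)² + 1320*(-126)) = 1/(-4 + 2*15876 - 166320) = 1/(-4 + 31752 - 166320) = 1/(-134572) = -1/134572 ≈ -7.4310e-6)
f - s(1246, -2031) = -1/134572 - (-402 + 15*1246) = -1/134572 - (-402 + 18690) = -1/134572 - 1*18288 = -1/134572 - 18288 = -2461052737/134572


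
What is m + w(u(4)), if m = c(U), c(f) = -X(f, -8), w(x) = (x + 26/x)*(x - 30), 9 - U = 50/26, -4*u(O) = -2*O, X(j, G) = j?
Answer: -5552/13 ≈ -427.08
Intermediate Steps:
u(O) = O/2 (u(O) = -(-1)*O/2 = O/2)
U = 92/13 (U = 9 - 50/26 = 9 - 1*25/13 = 9 - 25/13 = 92/13 ≈ 7.0769)
w(x) = (-30 + x)*(x + 26/x) (w(x) = (x + 26/x)*(-30 + x) = (-30 + x)*(x + 26/x))
c(f) = -f
m = -92/13 (m = -1*92/13 = -92/13 ≈ -7.0769)
m + w(u(4)) = -92/13 + (26 + ((1/2)*4)**2 - 780/((1/2)*4) - 15*4) = -92/13 + (26 + 2**2 - 780/2 - 30*2) = -92/13 + (26 + 4 - 780*1/2 - 60) = -92/13 + (26 + 4 - 390 - 60) = -92/13 - 420 = -5552/13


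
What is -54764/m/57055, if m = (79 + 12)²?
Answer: -54764/472472455 ≈ -0.00011591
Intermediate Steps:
m = 8281 (m = 91² = 8281)
-54764/m/57055 = -54764/8281/57055 = -54764*1/8281*(1/57055) = -54764/8281*1/57055 = -54764/472472455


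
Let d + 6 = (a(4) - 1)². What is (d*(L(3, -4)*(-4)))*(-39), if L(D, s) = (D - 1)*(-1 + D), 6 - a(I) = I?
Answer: -3120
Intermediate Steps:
a(I) = 6 - I
L(D, s) = (-1 + D)² (L(D, s) = (-1 + D)*(-1 + D) = (-1 + D)²)
d = -5 (d = -6 + ((6 - 1*4) - 1)² = -6 + ((6 - 4) - 1)² = -6 + (2 - 1)² = -6 + 1² = -6 + 1 = -5)
(d*(L(3, -4)*(-4)))*(-39) = -5*(-1 + 3)²*(-4)*(-39) = -5*2²*(-4)*(-39) = -20*(-4)*(-39) = -5*(-16)*(-39) = 80*(-39) = -3120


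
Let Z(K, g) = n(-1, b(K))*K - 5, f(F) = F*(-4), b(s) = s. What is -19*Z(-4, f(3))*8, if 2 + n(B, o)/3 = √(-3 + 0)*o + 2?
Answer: 760 - 7296*I*√3 ≈ 760.0 - 12637.0*I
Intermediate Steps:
f(F) = -4*F
n(B, o) = 3*I*o*√3 (n(B, o) = -6 + 3*(√(-3 + 0)*o + 2) = -6 + 3*(√(-3)*o + 2) = -6 + 3*((I*√3)*o + 2) = -6 + 3*(I*o*√3 + 2) = -6 + 3*(2 + I*o*√3) = -6 + (6 + 3*I*o*√3) = 3*I*o*√3)
Z(K, g) = -5 + 3*I*√3*K² (Z(K, g) = (3*I*K*√3)*K - 5 = 3*I*√3*K² - 5 = -5 + 3*I*√3*K²)
-19*Z(-4, f(3))*8 = -19*(-5 + 3*I*√3*(-4)²)*8 = -19*(-5 + 3*I*√3*16)*8 = -19*(-5 + 48*I*√3)*8 = (95 - 912*I*√3)*8 = 760 - 7296*I*√3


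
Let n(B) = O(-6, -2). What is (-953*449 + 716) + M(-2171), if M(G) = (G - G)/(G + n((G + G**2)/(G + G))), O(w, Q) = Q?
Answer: -427181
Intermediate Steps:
n(B) = -2
M(G) = 0 (M(G) = (G - G)/(G - 2) = 0/(-2 + G) = 0)
(-953*449 + 716) + M(-2171) = (-953*449 + 716) + 0 = (-427897 + 716) + 0 = -427181 + 0 = -427181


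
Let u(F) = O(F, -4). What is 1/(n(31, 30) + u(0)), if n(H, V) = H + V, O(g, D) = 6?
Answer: 1/67 ≈ 0.014925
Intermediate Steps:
u(F) = 6
1/(n(31, 30) + u(0)) = 1/((31 + 30) + 6) = 1/(61 + 6) = 1/67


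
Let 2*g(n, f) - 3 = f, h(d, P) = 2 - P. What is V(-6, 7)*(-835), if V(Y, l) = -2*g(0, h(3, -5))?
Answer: 8350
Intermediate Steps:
g(n, f) = 3/2 + f/2
V(Y, l) = -10 (V(Y, l) = -2*(3/2 + (2 - 1*(-5))/2) = -2*(3/2 + (2 + 5)/2) = -2*(3/2 + (1/2)*7) = -2*(3/2 + 7/2) = -2*5 = -10)
V(-6, 7)*(-835) = -10*(-835) = 8350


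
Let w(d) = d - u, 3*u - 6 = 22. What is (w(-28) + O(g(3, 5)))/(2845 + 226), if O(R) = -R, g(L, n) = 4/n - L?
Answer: -527/46065 ≈ -0.011440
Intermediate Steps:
u = 28/3 (u = 2 + (⅓)*22 = 2 + 22/3 = 28/3 ≈ 9.3333)
g(L, n) = -L + 4/n
w(d) = -28/3 + d (w(d) = d - 1*28/3 = d - 28/3 = -28/3 + d)
(w(-28) + O(g(3, 5)))/(2845 + 226) = ((-28/3 - 28) - (-1*3 + 4/5))/(2845 + 226) = (-112/3 - (-3 + 4*(⅕)))/3071 = (-112/3 - (-3 + ⅘))*(1/3071) = (-112/3 - 1*(-11/5))*(1/3071) = (-112/3 + 11/5)*(1/3071) = -527/15*1/3071 = -527/46065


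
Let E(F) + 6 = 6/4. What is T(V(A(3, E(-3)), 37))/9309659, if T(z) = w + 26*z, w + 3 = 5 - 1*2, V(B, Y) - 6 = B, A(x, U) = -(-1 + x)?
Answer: 104/9309659 ≈ 1.1171e-5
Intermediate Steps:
E(F) = -9/2 (E(F) = -6 + 6/4 = -6 + 6*(¼) = -6 + 3/2 = -9/2)
A(x, U) = 1 - x
V(B, Y) = 6 + B
w = 0 (w = -3 + (5 - 1*2) = -3 + (5 - 2) = -3 + 3 = 0)
T(z) = 26*z (T(z) = 0 + 26*z = 26*z)
T(V(A(3, E(-3)), 37))/9309659 = (26*(6 + (1 - 1*3)))/9309659 = (26*(6 + (1 - 3)))*(1/9309659) = (26*(6 - 2))*(1/9309659) = (26*4)*(1/9309659) = 104*(1/9309659) = 104/9309659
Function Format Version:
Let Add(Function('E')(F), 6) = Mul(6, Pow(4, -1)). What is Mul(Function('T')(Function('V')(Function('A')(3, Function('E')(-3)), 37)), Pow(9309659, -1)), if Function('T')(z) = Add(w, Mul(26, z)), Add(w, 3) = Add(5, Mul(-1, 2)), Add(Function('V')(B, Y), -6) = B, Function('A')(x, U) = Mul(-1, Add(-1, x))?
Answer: Rational(104, 9309659) ≈ 1.1171e-5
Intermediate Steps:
Function('E')(F) = Rational(-9, 2) (Function('E')(F) = Add(-6, Mul(6, Pow(4, -1))) = Add(-6, Mul(6, Rational(1, 4))) = Add(-6, Rational(3, 2)) = Rational(-9, 2))
Function('A')(x, U) = Add(1, Mul(-1, x))
Function('V')(B, Y) = Add(6, B)
w = 0 (w = Add(-3, Add(5, Mul(-1, 2))) = Add(-3, Add(5, -2)) = Add(-3, 3) = 0)
Function('T')(z) = Mul(26, z) (Function('T')(z) = Add(0, Mul(26, z)) = Mul(26, z))
Mul(Function('T')(Function('V')(Function('A')(3, Function('E')(-3)), 37)), Pow(9309659, -1)) = Mul(Mul(26, Add(6, Add(1, Mul(-1, 3)))), Pow(9309659, -1)) = Mul(Mul(26, Add(6, Add(1, -3))), Rational(1, 9309659)) = Mul(Mul(26, Add(6, -2)), Rational(1, 9309659)) = Mul(Mul(26, 4), Rational(1, 9309659)) = Mul(104, Rational(1, 9309659)) = Rational(104, 9309659)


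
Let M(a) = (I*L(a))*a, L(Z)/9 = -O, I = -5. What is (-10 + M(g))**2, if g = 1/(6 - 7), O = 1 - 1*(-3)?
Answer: 36100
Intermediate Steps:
O = 4 (O = 1 + 3 = 4)
g = -1 (g = 1/(-1) = -1)
L(Z) = -36 (L(Z) = 9*(-1*4) = 9*(-4) = -36)
M(a) = 180*a (M(a) = (-5*(-36))*a = 180*a)
(-10 + M(g))**2 = (-10 + 180*(-1))**2 = (-10 - 180)**2 = (-190)**2 = 36100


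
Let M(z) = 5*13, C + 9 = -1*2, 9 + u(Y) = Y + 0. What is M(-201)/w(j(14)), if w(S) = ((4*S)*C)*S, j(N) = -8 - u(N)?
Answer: -5/572 ≈ -0.0087413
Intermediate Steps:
u(Y) = -9 + Y (u(Y) = -9 + (Y + 0) = -9 + Y)
C = -11 (C = -9 - 1*2 = -9 - 2 = -11)
j(N) = 1 - N (j(N) = -8 - (-9 + N) = -8 + (9 - N) = 1 - N)
w(S) = -44*S² (w(S) = ((4*S)*(-11))*S = (-44*S)*S = -44*S²)
M(z) = 65
M(-201)/w(j(14)) = 65/((-44*(1 - 1*14)²)) = 65/((-44*(1 - 14)²)) = 65/((-44*(-13)²)) = 65/((-44*169)) = 65/(-7436) = 65*(-1/7436) = -5/572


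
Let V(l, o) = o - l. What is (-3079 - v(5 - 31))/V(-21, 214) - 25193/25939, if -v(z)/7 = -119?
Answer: -107393723/6095665 ≈ -17.618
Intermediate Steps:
v(z) = 833 (v(z) = -7*(-119) = 833)
(-3079 - v(5 - 31))/V(-21, 214) - 25193/25939 = (-3079 - 1*833)/(214 - 1*(-21)) - 25193/25939 = (-3079 - 833)/(214 + 21) - 25193*1/25939 = -3912/235 - 25193/25939 = -107393723/6095665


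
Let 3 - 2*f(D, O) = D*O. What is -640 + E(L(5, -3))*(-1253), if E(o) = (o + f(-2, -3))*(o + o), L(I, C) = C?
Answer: -34471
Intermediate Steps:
f(D, O) = 3/2 - D*O/2
E(o) = 2*o*(-3/2 + o) (E(o) = (o + (3/2 - ½*(-2)*(-3)))*(o + o) = (o + (3/2 - 3))*(2*o) = (o - 3/2)*(2*o) = (-3/2 + o)*(2*o) = 2*o*(-3/2 + o))
-640 + E(L(5, -3))*(-1253) = -640 - 3*(-3 + 2*(-3))*(-1253) = -640 - 3*(-3 - 6)*(-1253) = -640 - 3*(-9)*(-1253) = -640 + 27*(-1253) = -640 - 33831 = -34471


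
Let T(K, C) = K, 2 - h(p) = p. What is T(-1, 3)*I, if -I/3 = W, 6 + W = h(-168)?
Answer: 492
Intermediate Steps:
h(p) = 2 - p
W = 164 (W = -6 + (2 - 1*(-168)) = -6 + (2 + 168) = -6 + 170 = 164)
I = -492 (I = -3*164 = -492)
T(-1, 3)*I = -1*(-492) = 492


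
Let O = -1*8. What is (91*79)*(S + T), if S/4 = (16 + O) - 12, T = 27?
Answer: 79079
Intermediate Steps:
O = -8
S = -16 (S = 4*((16 - 8) - 12) = 4*(8 - 12) = 4*(-4) = -16)
(91*79)*(S + T) = (91*79)*(-16 + 27) = 7189*11 = 79079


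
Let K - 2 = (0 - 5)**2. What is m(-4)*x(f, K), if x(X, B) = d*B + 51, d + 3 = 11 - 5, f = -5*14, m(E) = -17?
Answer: -2244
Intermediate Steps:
f = -70
d = 3 (d = -3 + (11 - 5) = -3 + 6 = 3)
K = 27 (K = 2 + (0 - 5)**2 = 2 + (-5)**2 = 2 + 25 = 27)
x(X, B) = 51 + 3*B (x(X, B) = 3*B + 51 = 51 + 3*B)
m(-4)*x(f, K) = -17*(51 + 3*27) = -17*(51 + 81) = -17*132 = -2244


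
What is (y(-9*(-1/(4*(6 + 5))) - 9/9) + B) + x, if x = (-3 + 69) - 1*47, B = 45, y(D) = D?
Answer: 2781/44 ≈ 63.205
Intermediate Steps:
x = 19 (x = 66 - 47 = 19)
(y(-9*(-1/(4*(6 + 5))) - 9/9) + B) + x = ((-9*(-1/(4*(6 + 5))) - 9/9) + 45) + 19 = ((-9/(11*(-4)) - 9*⅑) + 45) + 19 = ((-9/(-44) - 1) + 45) + 19 = ((-9*(-1/44) - 1) + 45) + 19 = ((9/44 - 1) + 45) + 19 = (-35/44 + 45) + 19 = 1945/44 + 19 = 2781/44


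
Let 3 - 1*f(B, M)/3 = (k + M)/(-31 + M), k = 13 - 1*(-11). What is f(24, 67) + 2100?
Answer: 25217/12 ≈ 2101.4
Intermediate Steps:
k = 24 (k = 13 + 11 = 24)
f(B, M) = 9 - 3*(24 + M)/(-31 + M)
f(24, 67) + 2100 = 3*(-117 + 2*67)/(-31 + 67) + 2100 = 3*(-117 + 134)/36 + 2100 = 3*(1/36)*17 + 2100 = 17/12 + 2100 = 25217/12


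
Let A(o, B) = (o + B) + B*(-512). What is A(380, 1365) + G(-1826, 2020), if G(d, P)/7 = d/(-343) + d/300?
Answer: -5123981509/7350 ≈ -6.9714e+5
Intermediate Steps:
A(o, B) = o - 511*B (A(o, B) = (B + o) - 512*B = o - 511*B)
G(d, P) = 43*d/14700 (G(d, P) = 7*(d/(-343) + d/300) = 7*(d*(-1/343) + d*(1/300)) = 7*(-d/343 + d/300) = 7*(43*d/102900) = 43*d/14700)
A(380, 1365) + G(-1826, 2020) = (380 - 511*1365) + (43/14700)*(-1826) = (380 - 697515) - 39259/7350 = -697135 - 39259/7350 = -5123981509/7350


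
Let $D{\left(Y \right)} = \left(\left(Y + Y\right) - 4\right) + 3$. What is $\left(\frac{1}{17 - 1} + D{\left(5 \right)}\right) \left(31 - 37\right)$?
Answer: $- \frac{435}{8} \approx -54.375$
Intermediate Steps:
$D{\left(Y \right)} = -1 + 2 Y$ ($D{\left(Y \right)} = \left(2 Y - 4\right) + 3 = \left(-4 + 2 Y\right) + 3 = -1 + 2 Y$)
$\left(\frac{1}{17 - 1} + D{\left(5 \right)}\right) \left(31 - 37\right) = \left(\frac{1}{17 - 1} + \left(-1 + 2 \cdot 5\right)\right) \left(31 - 37\right) = \left(\frac{1}{16} + \left(-1 + 10\right)\right) \left(-6\right) = \left(\frac{1}{16} + 9\right) \left(-6\right) = \frac{145}{16} \left(-6\right) = - \frac{435}{8}$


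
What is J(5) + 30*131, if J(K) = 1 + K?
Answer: 3936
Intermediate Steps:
J(5) + 30*131 = (1 + 5) + 30*131 = 6 + 3930 = 3936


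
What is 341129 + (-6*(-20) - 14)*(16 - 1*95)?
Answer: 332755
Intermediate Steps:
341129 + (-6*(-20) - 14)*(16 - 1*95) = 341129 + (120 - 14)*(16 - 95) = 341129 + 106*(-79) = 341129 - 8374 = 332755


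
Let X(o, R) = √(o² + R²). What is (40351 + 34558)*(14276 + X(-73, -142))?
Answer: 1069400884 + 74909*√25493 ≈ 1.0814e+9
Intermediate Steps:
X(o, R) = √(R² + o²)
(40351 + 34558)*(14276 + X(-73, -142)) = (40351 + 34558)*(14276 + √((-142)² + (-73)²)) = 74909*(14276 + √(20164 + 5329)) = 74909*(14276 + √25493) = 1069400884 + 74909*√25493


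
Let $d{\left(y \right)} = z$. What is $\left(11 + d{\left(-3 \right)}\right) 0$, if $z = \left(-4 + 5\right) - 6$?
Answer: $0$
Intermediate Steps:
$z = -5$ ($z = 1 - 6 = -5$)
$d{\left(y \right)} = -5$
$\left(11 + d{\left(-3 \right)}\right) 0 = \left(11 - 5\right) 0 = 6 \cdot 0 = 0$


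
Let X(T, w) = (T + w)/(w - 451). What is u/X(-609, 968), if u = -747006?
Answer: -386202102/359 ≈ -1.0758e+6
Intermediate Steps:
X(T, w) = (T + w)/(-451 + w)
u/X(-609, 968) = -747006*(-451 + 968)/(-609 + 968) = -747006/(359/517) = -747006/((1/517)*359) = -747006/359/517 = -747006*517/359 = -386202102/359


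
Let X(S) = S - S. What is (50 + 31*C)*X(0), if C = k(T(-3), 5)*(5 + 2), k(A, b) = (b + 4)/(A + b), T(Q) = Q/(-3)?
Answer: 0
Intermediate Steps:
T(Q) = -Q/3 (T(Q) = Q*(-⅓) = -Q/3)
k(A, b) = (4 + b)/(A + b)
X(S) = 0
C = 21/2 (C = ((4 + 5)/(-⅓*(-3) + 5))*(5 + 2) = (9/(1 + 5))*7 = (9/6)*7 = ((⅙)*9)*7 = (3/2)*7 = 21/2 ≈ 10.500)
(50 + 31*C)*X(0) = (50 + 31*(21/2))*0 = (50 + 651/2)*0 = (751/2)*0 = 0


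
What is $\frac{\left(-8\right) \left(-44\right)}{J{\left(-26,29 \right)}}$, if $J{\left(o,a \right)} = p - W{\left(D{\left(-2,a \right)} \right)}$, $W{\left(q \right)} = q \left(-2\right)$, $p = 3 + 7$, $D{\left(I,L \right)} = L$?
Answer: $\frac{88}{17} \approx 5.1765$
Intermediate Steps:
$p = 10$
$W{\left(q \right)} = - 2 q$
$J{\left(o,a \right)} = 10 + 2 a$ ($J{\left(o,a \right)} = 10 - - 2 a = 10 + 2 a$)
$\frac{\left(-8\right) \left(-44\right)}{J{\left(-26,29 \right)}} = \frac{\left(-8\right) \left(-44\right)}{10 + 2 \cdot 29} = \frac{352}{10 + 58} = \frac{352}{68} = 352 \cdot \frac{1}{68} = \frac{88}{17}$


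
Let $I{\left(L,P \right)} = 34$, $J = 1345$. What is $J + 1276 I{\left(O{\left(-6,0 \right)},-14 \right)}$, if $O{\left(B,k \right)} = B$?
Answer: $44729$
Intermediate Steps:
$J + 1276 I{\left(O{\left(-6,0 \right)},-14 \right)} = 1345 + 1276 \cdot 34 = 1345 + 43384 = 44729$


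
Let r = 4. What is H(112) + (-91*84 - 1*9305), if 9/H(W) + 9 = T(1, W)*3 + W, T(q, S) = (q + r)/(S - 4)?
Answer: -62931313/3713 ≈ -16949.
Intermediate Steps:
T(q, S) = (4 + q)/(-4 + S) (T(q, S) = (q + 4)/(S - 4) = (4 + q)/(-4 + S))
H(W) = 9/(-9 + W + 15/(-4 + W)) (H(W) = 9/(-9 + (((4 + 1)/(-4 + W))*3 + W)) = 9/(-9 + ((5/(-4 + W))*3 + W)) = 9/(-9 + (15/(-4 + W) + W)) = 9/(-9 + (W + 15/(-4 + W))) = 9/(-9 + W + 15/(-4 + W)))
H(112) + (-91*84 - 1*9305) = 9*(-4 + 112)/(15 + (-9 + 112)*(-4 + 112)) + (-91*84 - 1*9305) = 9*108/(15 + 103*108) + (-7644 - 9305) = 9*108/(15 + 11124) - 16949 = 9*108/11139 - 16949 = 9*(1/11139)*108 - 16949 = 324/3713 - 16949 = -62931313/3713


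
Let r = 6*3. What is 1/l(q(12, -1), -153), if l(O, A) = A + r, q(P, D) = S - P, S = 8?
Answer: -1/135 ≈ -0.0074074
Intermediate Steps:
r = 18
q(P, D) = 8 - P
l(O, A) = 18 + A (l(O, A) = A + 18 = 18 + A)
1/l(q(12, -1), -153) = 1/(18 - 153) = 1/(-135) = -1/135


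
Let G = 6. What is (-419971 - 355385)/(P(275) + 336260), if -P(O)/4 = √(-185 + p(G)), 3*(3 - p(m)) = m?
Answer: -708481545/307257583 - 387678*I*√46/7066924409 ≈ -2.3058 - 0.00037207*I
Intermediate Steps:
p(m) = 3 - m/3
P(O) = -8*I*√46 (P(O) = -4*√(-185 + (3 - ⅓*6)) = -4*√(-185 + (3 - 2)) = -4*√(-185 + 1) = -8*I*√46)
(-419971 - 355385)/(P(275) + 336260) = (-419971 - 355385)/(-8*I*√46 + 336260) = -775356/(336260 - 8*I*√46)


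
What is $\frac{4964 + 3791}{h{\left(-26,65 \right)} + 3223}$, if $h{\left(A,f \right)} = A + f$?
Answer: $\frac{8755}{3262} \approx 2.6839$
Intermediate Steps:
$\frac{4964 + 3791}{h{\left(-26,65 \right)} + 3223} = \frac{4964 + 3791}{\left(-26 + 65\right) + 3223} = \frac{8755}{39 + 3223} = \frac{8755}{3262}$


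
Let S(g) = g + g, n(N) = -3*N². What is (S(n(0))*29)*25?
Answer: 0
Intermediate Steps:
S(g) = 2*g
(S(n(0))*29)*25 = ((2*(-3*0²))*29)*25 = ((2*(-3*0))*29)*25 = ((2*0)*29)*25 = (0*29)*25 = 0*25 = 0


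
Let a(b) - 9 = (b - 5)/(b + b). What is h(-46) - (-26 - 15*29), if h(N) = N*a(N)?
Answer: 43/2 ≈ 21.500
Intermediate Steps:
a(b) = 9 + (-5 + b)/(2*b) (a(b) = 9 + (b - 5)/(b + b) = 9 + (-5 + b)/((2*b)) = 9 + (-5 + b)*(1/(2*b)) = 9 + (-5 + b)/(2*b))
h(N) = -5/2 + 19*N/2 (h(N) = N*((-5 + 19*N)/(2*N)) = -5/2 + 19*N/2)
h(-46) - (-26 - 15*29) = (-5/2 + (19/2)*(-46)) - (-26 - 15*29) = (-5/2 - 437) - (-26 - 435) = -879/2 - 1*(-461) = -879/2 + 461 = 43/2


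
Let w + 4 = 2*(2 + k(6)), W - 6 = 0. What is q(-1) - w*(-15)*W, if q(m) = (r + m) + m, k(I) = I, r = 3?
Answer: 1081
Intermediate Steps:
W = 6 (W = 6 + 0 = 6)
q(m) = 3 + 2*m (q(m) = (3 + m) + m = 3 + 2*m)
w = 12 (w = -4 + 2*(2 + 6) = -4 + 2*8 = -4 + 16 = 12)
q(-1) - w*(-15)*W = (3 + 2*(-1)) - 12*(-15)*6 = (3 - 2) - (-180)*6 = 1 - 1*(-1080) = 1 + 1080 = 1081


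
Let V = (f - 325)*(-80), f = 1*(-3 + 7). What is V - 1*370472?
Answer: -344792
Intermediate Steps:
f = 4 (f = 1*4 = 4)
V = 25680 (V = (4 - 325)*(-80) = -321*(-80) = 25680)
V - 1*370472 = 25680 - 1*370472 = 25680 - 370472 = -344792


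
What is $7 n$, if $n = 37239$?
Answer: $260673$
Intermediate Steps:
$7 n = 7 \cdot 37239 = 260673$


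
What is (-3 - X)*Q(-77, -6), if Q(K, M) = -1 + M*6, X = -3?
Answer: 0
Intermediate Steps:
Q(K, M) = -1 + 6*M
(-3 - X)*Q(-77, -6) = (-3 - 1*(-3))*(-1 + 6*(-6)) = (-3 + 3)*(-1 - 36) = 0*(-37) = 0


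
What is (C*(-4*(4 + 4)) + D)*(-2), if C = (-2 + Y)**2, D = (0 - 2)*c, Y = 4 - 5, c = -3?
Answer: 564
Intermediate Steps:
Y = -1
D = 6 (D = (0 - 2)*(-3) = -2*(-3) = 6)
C = 9 (C = (-2 - 1)**2 = (-3)**2 = 9)
(C*(-4*(4 + 4)) + D)*(-2) = (9*(-4*(4 + 4)) + 6)*(-2) = (9*(-4*8) + 6)*(-2) = (9*(-32) + 6)*(-2) = (-288 + 6)*(-2) = -282*(-2) = 564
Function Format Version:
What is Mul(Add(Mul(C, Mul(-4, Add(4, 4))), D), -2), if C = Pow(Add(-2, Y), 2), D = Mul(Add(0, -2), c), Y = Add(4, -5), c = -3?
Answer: 564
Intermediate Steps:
Y = -1
D = 6 (D = Mul(Add(0, -2), -3) = Mul(-2, -3) = 6)
C = 9 (C = Pow(Add(-2, -1), 2) = Pow(-3, 2) = 9)
Mul(Add(Mul(C, Mul(-4, Add(4, 4))), D), -2) = Mul(Add(Mul(9, Mul(-4, Add(4, 4))), 6), -2) = Mul(Add(Mul(9, Mul(-4, 8)), 6), -2) = Mul(Add(Mul(9, -32), 6), -2) = Mul(Add(-288, 6), -2) = Mul(-282, -2) = 564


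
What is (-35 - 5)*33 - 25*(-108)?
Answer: 1380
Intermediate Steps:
(-35 - 5)*33 - 25*(-108) = -40*33 + 2700 = -1320 + 2700 = 1380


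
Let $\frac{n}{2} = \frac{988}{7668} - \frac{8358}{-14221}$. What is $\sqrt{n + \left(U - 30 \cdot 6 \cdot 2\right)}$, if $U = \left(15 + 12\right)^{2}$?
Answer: $\frac{\sqrt{30589460750537067}}{9087219} \approx 19.247$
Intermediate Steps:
$U = 729$ ($U = 27^{2} = 729$)
$n = \frac{39069746}{27261657}$ ($n = 2 \left(\frac{988}{7668} - \frac{8358}{-14221}\right) = 2 \left(988 \cdot \frac{1}{7668} - - \frac{8358}{14221}\right) = 2 \left(\frac{247}{1917} + \frac{8358}{14221}\right) = 2 \cdot \frac{19534873}{27261657} = \frac{39069746}{27261657} \approx 1.4331$)
$\sqrt{n + \left(U - 30 \cdot 6 \cdot 2\right)} = \sqrt{\frac{39069746}{27261657} + \left(729 - 30 \cdot 6 \cdot 2\right)} = \sqrt{\frac{39069746}{27261657} + \left(729 - 180 \cdot 2\right)} = \sqrt{\frac{39069746}{27261657} + \left(729 - 360\right)} = \sqrt{\frac{39069746}{27261657} + 369} = \sqrt{\frac{10098621179}{27261657}} = \frac{\sqrt{30589460750537067}}{9087219}$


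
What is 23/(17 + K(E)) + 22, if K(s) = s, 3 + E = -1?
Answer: 309/13 ≈ 23.769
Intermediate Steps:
E = -4 (E = -3 - 1 = -4)
23/(17 + K(E)) + 22 = 23/(17 - 4) + 22 = 23/13 + 22 = 309/13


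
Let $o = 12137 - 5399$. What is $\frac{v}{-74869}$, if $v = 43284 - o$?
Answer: $- \frac{36546}{74869} \approx -0.48813$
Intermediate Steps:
$o = 6738$
$v = 36546$ ($v = 43284 - 6738 = 36546$)
$\frac{v}{-74869} = \frac{36546}{-74869} = 36546 \left(- \frac{1}{74869}\right) = - \frac{36546}{74869}$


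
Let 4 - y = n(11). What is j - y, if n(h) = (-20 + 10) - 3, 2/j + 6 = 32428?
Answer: -275586/16211 ≈ -17.000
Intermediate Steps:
j = 1/16211 (j = 2/(-6 + 32428) = 2/32422 = 2*(1/32422) = 1/16211 ≈ 6.1686e-5)
n(h) = -13 (n(h) = -10 - 3 = -13)
y = 17 (y = 4 - 1*(-13) = 4 + 13 = 17)
j - y = 1/16211 - 1*17 = 1/16211 - 17 = -275586/16211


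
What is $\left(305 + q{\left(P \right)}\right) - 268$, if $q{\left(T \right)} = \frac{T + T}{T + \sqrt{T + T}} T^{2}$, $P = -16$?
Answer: $\frac{4429}{9} + \frac{1024 i \sqrt{2}}{9} \approx 492.11 + 160.91 i$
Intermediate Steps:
$q{\left(T \right)} = \frac{2 T^{3}}{T + \sqrt{2} \sqrt{T}}$ ($q{\left(T \right)} = \frac{2 T}{T + \sqrt{2 T}} T^{2} = \frac{2 T}{T + \sqrt{2} \sqrt{T}} T^{2} = \frac{2 T^{3}}{T + \sqrt{2} \sqrt{T}}$)
$\left(305 + q{\left(P \right)}\right) - 268 = \left(305 + \frac{2 \left(-16\right)^{3}}{-16 + \sqrt{2} \sqrt{-16}}\right) - 268 = \left(305 + 2 \left(-4096\right) \frac{1}{-16 + \sqrt{2} \cdot 4 i}\right) - 268 = \left(305 + 2 \left(-4096\right) \frac{1}{-16 + 4 i \sqrt{2}}\right) - 268 = \left(305 - \frac{8192}{-16 + 4 i \sqrt{2}}\right) - 268 = 37 - \frac{8192}{-16 + 4 i \sqrt{2}}$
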